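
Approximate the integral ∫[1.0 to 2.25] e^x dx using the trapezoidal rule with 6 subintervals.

f(x) = e^x
a = 1.0, b = 2.25, n = 6
h = (b - a)/n = 0.208333

Trapezoidal rule: (h/2)[f(x₀) + 2f(x₁) + 2f(x₂) + ... + f(xₙ)]

x_0 = 1.0000, f(x_0) = 2.718282, coefficient = 1
x_1 = 1.2083, f(x_1) = 3.347900, coefficient = 2
x_2 = 1.4167, f(x_2) = 4.123353, coefficient = 2
x_3 = 1.6250, f(x_3) = 5.078419, coefficient = 2
x_4 = 1.8333, f(x_4) = 6.254701, coefficient = 2
x_5 = 2.0417, f(x_5) = 7.703438, coefficient = 2
x_6 = 2.2500, f(x_6) = 9.487736, coefficient = 1

I ≈ (0.208333/2) × 65.221639 = 6.793921
Exact value: 6.769454
Error: 0.024467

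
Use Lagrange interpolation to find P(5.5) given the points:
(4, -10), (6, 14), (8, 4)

Lagrange interpolation formula:
P(x) = Σ yᵢ × Lᵢ(x)
where Lᵢ(x) = Π_{j≠i} (x - xⱼ)/(xᵢ - xⱼ)

L_0(5.5) = (5.5 - 6)/(4 - 6) × (5.5 - 8)/(4 - 8) = 0.156250
L_1(5.5) = (5.5 - 4)/(6 - 4) × (5.5 - 8)/(6 - 8) = 0.937500
L_2(5.5) = (5.5 - 4)/(8 - 4) × (5.5 - 6)/(8 - 6) = -0.093750

P(5.5) = (-10)×L_0(5.5) + 14×L_1(5.5) + 4×L_2(5.5)
P(5.5) = 11.187500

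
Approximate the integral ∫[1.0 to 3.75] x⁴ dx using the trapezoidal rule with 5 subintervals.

f(x) = x⁴
a = 1.0, b = 3.75, n = 5
h = (b - a)/n = 0.550000

Trapezoidal rule: (h/2)[f(x₀) + 2f(x₁) + 2f(x₂) + ... + f(xₙ)]

x_0 = 1.0000, f(x_0) = 1.000000, coefficient = 1
x_1 = 1.5500, f(x_1) = 5.772006, coefficient = 2
x_2 = 2.1000, f(x_2) = 19.448100, coefficient = 2
x_3 = 2.6500, f(x_3) = 49.315506, coefficient = 2
x_4 = 3.2000, f(x_4) = 104.857600, coefficient = 2
x_5 = 3.7500, f(x_5) = 197.753906, coefficient = 1

I ≈ (0.550000/2) × 557.540331 = 153.323591
Exact value: 148.115430
Error: 5.208161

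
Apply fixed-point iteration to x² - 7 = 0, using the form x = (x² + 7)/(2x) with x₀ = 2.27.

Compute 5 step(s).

Equation: x² - 7 = 0
Fixed-point form: x = (x² + 7)/(2x)
x₀ = 2.27

x_1 = g(2.270000) = 2.676850
x_2 = g(2.676850) = 2.645932
x_3 = g(2.645932) = 2.645751
x_4 = g(2.645751) = 2.645751
x_5 = g(2.645751) = 2.645751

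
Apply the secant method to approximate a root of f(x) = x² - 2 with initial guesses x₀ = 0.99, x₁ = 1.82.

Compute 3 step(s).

f(x) = x² - 2
x₀ = 0.99, x₁ = 1.82

Secant formula: x_{n+1} = x_n - f(x_n)(x_n - x_{n-1})/(f(x_n) - f(x_{n-1}))

Iteration 1:
  f(0.990000) = -1.019900
  f(1.820000) = 1.312400
  x_2 = 1.820000 - 1.312400×(1.820000 - 0.990000)/(1.312400 - (-1.019900))
       = 1.352954
Iteration 2:
  f(1.820000) = 1.312400
  f(1.352954) = -0.169516
  x_3 = 1.352954 - (-0.169516)×(1.352954 - 1.820000)/(-0.169516 - 1.312400)
       = 1.406379
Iteration 3:
  f(1.352954) = -0.169516
  f(1.406379) = -0.022098
  x_4 = 1.406379 - (-0.022098)×(1.406379 - 1.352954)/(-0.022098 - (-0.169516))
       = 1.414387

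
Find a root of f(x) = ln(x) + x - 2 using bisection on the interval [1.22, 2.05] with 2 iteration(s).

f(x) = ln(x) + x - 2
Initial interval: [1.22, 2.05]

Iteration 1:
  c_1 = (1.220000 + 2.050000)/2 = 1.635000
  f(c_1) = f(1.635000) = 0.126643
  f(a) × f(c) < 0, new interval: [1.220000, 1.635000]
Iteration 2:
  c_2 = (1.220000 + 1.635000)/2 = 1.427500
  f(c_2) = f(1.427500) = -0.216575
  f(a) × f(c) ≥ 0, new interval: [1.427500, 1.635000]

After 2 iteration(s), the approximation is c_2 = 1.427500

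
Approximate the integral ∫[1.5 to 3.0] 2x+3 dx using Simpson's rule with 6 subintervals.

f(x) = 2x+3
a = 1.5, b = 3.0, n = 6
h = (b - a)/n = 0.250000

Simpson's rule: (h/3)[f(x₀) + 4f(x₁) + 2f(x₂) + ... + f(xₙ)]

x_0 = 1.5000, f(x_0) = 6.000000, coefficient = 1
x_1 = 1.7500, f(x_1) = 6.500000, coefficient = 4
x_2 = 2.0000, f(x_2) = 7.000000, coefficient = 2
x_3 = 2.2500, f(x_3) = 7.500000, coefficient = 4
x_4 = 2.5000, f(x_4) = 8.000000, coefficient = 2
x_5 = 2.7500, f(x_5) = 8.500000, coefficient = 4
x_6 = 3.0000, f(x_6) = 9.000000, coefficient = 1

I ≈ (0.250000/3) × 135.000000 = 11.250000
Exact value: 11.250000
Error: 0.000000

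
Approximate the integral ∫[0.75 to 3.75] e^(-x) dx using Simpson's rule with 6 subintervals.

f(x) = e^(-x)
a = 0.75, b = 3.75, n = 6
h = (b - a)/n = 0.500000

Simpson's rule: (h/3)[f(x₀) + 4f(x₁) + 2f(x₂) + ... + f(xₙ)]

x_0 = 0.7500, f(x_0) = 0.472367, coefficient = 1
x_1 = 1.2500, f(x_1) = 0.286505, coefficient = 4
x_2 = 1.7500, f(x_2) = 0.173774, coefficient = 2
x_3 = 2.2500, f(x_3) = 0.105399, coefficient = 4
x_4 = 2.7500, f(x_4) = 0.063928, coefficient = 2
x_5 = 3.2500, f(x_5) = 0.038774, coefficient = 4
x_6 = 3.7500, f(x_6) = 0.023518, coefficient = 1

I ≈ (0.500000/3) × 2.694001 = 0.449000
Exact value: 0.448849
Error: 0.000151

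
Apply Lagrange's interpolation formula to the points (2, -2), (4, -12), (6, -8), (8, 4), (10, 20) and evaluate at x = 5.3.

Lagrange interpolation formula:
P(x) = Σ yᵢ × Lᵢ(x)
where Lᵢ(x) = Π_{j≠i} (x - xⱼ)/(xᵢ - xⱼ)

L_0(5.3) = (5.3 - 4)/(2 - 4) × (5.3 - 6)/(2 - 6) × (5.3 - 8)/(2 - 8) × (5.3 - 10)/(2 - 10) = -0.030073
L_1(5.3) = (5.3 - 2)/(4 - 2) × (5.3 - 6)/(4 - 6) × (5.3 - 8)/(4 - 8) × (5.3 - 10)/(4 - 10) = 0.305353
L_2(5.3) = (5.3 - 2)/(6 - 2) × (5.3 - 4)/(6 - 4) × (5.3 - 8)/(6 - 8) × (5.3 - 10)/(6 - 10) = 0.850627
L_3(5.3) = (5.3 - 2)/(8 - 2) × (5.3 - 4)/(8 - 4) × (5.3 - 6)/(8 - 6) × (5.3 - 10)/(8 - 10) = -0.147022
L_4(5.3) = (5.3 - 2)/(10 - 2) × (5.3 - 4)/(10 - 4) × (5.3 - 6)/(10 - 6) × (5.3 - 8)/(10 - 8) = 0.021115

P(5.3) = (-2)×L_0(5.3) + (-12)×L_1(5.3) + (-8)×L_2(5.3) + 4×L_3(5.3) + 20×L_4(5.3)
P(5.3) = -10.574895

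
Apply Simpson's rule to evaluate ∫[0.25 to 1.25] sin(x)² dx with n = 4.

f(x) = sin(x)²
a = 0.25, b = 1.25, n = 4
h = (b - a)/n = 0.250000

Simpson's rule: (h/3)[f(x₀) + 4f(x₁) + 2f(x₂) + ... + f(xₙ)]

x_0 = 0.2500, f(x_0) = 0.061209, coefficient = 1
x_1 = 0.5000, f(x_1) = 0.229849, coefficient = 4
x_2 = 0.7500, f(x_2) = 0.464631, coefficient = 2
x_3 = 1.0000, f(x_3) = 0.708073, coefficient = 4
x_4 = 1.2500, f(x_4) = 0.900572, coefficient = 1

I ≈ (0.250000/3) × 5.642732 = 0.470228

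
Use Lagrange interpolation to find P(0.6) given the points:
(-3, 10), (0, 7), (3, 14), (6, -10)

Lagrange interpolation formula:
P(x) = Σ yᵢ × Lᵢ(x)
where Lᵢ(x) = Π_{j≠i} (x - xⱼ)/(xᵢ - xⱼ)

L_0(0.6) = (0.6 - 0)/(-3 - 0) × (0.6 - 3)/(-3 - 3) × (0.6 - 6)/(-3 - 6) = -0.048000
L_1(0.6) = (0.6 - (-3))/(0 - (-3)) × (0.6 - 3)/(0 - 3) × (0.6 - 6)/(0 - 6) = 0.864000
L_2(0.6) = (0.6 - (-3))/(3 - (-3)) × (0.6 - 0)/(3 - 0) × (0.6 - 6)/(3 - 6) = 0.216000
L_3(0.6) = (0.6 - (-3))/(6 - (-3)) × (0.6 - 0)/(6 - 0) × (0.6 - 3)/(6 - 3) = -0.032000

P(0.6) = 10×L_0(0.6) + 7×L_1(0.6) + 14×L_2(0.6) + (-10)×L_3(0.6)
P(0.6) = 8.912000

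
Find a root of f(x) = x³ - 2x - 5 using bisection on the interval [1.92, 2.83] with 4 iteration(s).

f(x) = x³ - 2x - 5
Initial interval: [1.92, 2.83]

Iteration 1:
  c_1 = (1.920000 + 2.830000)/2 = 2.375000
  f(c_1) = f(2.375000) = 3.646484
  f(a) × f(c) < 0, new interval: [1.920000, 2.375000]
Iteration 2:
  c_2 = (1.920000 + 2.375000)/2 = 2.147500
  f(c_2) = f(2.147500) = 0.608747
  f(a) × f(c) < 0, new interval: [1.920000, 2.147500]
Iteration 3:
  c_3 = (1.920000 + 2.147500)/2 = 2.033750
  f(c_3) = f(2.033750) = -0.655627
  f(a) × f(c) ≥ 0, new interval: [2.033750, 2.147500]
Iteration 4:
  c_4 = (2.033750 + 2.147500)/2 = 2.090625
  f(c_4) = f(2.090625) = -0.043728
  f(a) × f(c) ≥ 0, new interval: [2.090625, 2.147500]

After 4 iteration(s), the approximation is c_4 = 2.090625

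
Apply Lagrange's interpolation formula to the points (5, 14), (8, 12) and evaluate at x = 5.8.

Lagrange interpolation formula:
P(x) = Σ yᵢ × Lᵢ(x)
where Lᵢ(x) = Π_{j≠i} (x - xⱼ)/(xᵢ - xⱼ)

L_0(5.8) = (5.8 - 8)/(5 - 8) = 0.733333
L_1(5.8) = (5.8 - 5)/(8 - 5) = 0.266667

P(5.8) = 14×L_0(5.8) + 12×L_1(5.8)
P(5.8) = 13.466667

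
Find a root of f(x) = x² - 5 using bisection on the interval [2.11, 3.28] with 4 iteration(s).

f(x) = x² - 5
Initial interval: [2.11, 3.28]

Iteration 1:
  c_1 = (2.110000 + 3.280000)/2 = 2.695000
  f(c_1) = f(2.695000) = 2.263025
  f(a) × f(c) < 0, new interval: [2.110000, 2.695000]
Iteration 2:
  c_2 = (2.110000 + 2.695000)/2 = 2.402500
  f(c_2) = f(2.402500) = 0.772006
  f(a) × f(c) < 0, new interval: [2.110000, 2.402500]
Iteration 3:
  c_3 = (2.110000 + 2.402500)/2 = 2.256250
  f(c_3) = f(2.256250) = 0.090664
  f(a) × f(c) < 0, new interval: [2.110000, 2.256250]
Iteration 4:
  c_4 = (2.110000 + 2.256250)/2 = 2.183125
  f(c_4) = f(2.183125) = -0.233965
  f(a) × f(c) ≥ 0, new interval: [2.183125, 2.256250]

After 4 iteration(s), the approximation is c_4 = 2.183125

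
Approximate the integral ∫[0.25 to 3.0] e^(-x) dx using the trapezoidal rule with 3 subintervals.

f(x) = e^(-x)
a = 0.25, b = 3.0, n = 3
h = (b - a)/n = 0.916667

Trapezoidal rule: (h/2)[f(x₀) + 2f(x₁) + 2f(x₂) + ... + f(xₙ)]

x_0 = 0.2500, f(x_0) = 0.778801, coefficient = 1
x_1 = 1.1667, f(x_1) = 0.311403, coefficient = 2
x_2 = 2.0833, f(x_2) = 0.124514, coefficient = 2
x_3 = 3.0000, f(x_3) = 0.049787, coefficient = 1

I ≈ (0.916667/2) × 1.700423 = 0.779361
Exact value: 0.729014
Error: 0.050347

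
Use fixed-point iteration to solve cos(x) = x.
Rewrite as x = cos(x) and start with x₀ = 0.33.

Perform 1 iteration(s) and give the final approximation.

Equation: cos(x) = x
Fixed-point form: x = cos(x)
x₀ = 0.33

x_1 = g(0.330000) = 0.946042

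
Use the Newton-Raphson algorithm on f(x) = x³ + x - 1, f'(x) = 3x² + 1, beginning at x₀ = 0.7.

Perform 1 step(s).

f(x) = x³ + x - 1
f'(x) = 3x² + 1
x₀ = 0.7

Newton-Raphson formula: x_{n+1} = x_n - f(x_n)/f'(x_n)

Iteration 1:
  f(0.700000) = 0.043000
  f'(0.700000) = 2.470000
  x_1 = 0.700000 - 0.043000/2.470000 = 0.682591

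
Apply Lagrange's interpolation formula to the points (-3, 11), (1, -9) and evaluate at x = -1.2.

Lagrange interpolation formula:
P(x) = Σ yᵢ × Lᵢ(x)
where Lᵢ(x) = Π_{j≠i} (x - xⱼ)/(xᵢ - xⱼ)

L_0(-1.2) = (-1.2 - 1)/(-3 - 1) = 0.550000
L_1(-1.2) = (-1.2 - (-3))/(1 - (-3)) = 0.450000

P(-1.2) = 11×L_0(-1.2) + (-9)×L_1(-1.2)
P(-1.2) = 2.000000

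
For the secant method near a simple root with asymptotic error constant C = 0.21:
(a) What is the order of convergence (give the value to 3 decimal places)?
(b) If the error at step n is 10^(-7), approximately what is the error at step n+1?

(a) Secant method has superlinear convergence with order φ = (1+√5)/2 ≈ 1.618.
    This means |e_{n+1}| ≈ C|e_n|^1.618.

(b) With |e_n| = 10^(-7) and C = 0.21:
    |e_{n+1}| ≈ 0.21 × (10^(-7))^1.618 = 0.21 × 10^(-11.33)

(a) ≈ 1.618 (golden ratio); (b) |e_{n+1}| ≈ 9.908e-13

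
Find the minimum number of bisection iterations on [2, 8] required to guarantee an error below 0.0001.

We need (b-a)/2^n ≤ 0.0001
(8 - 2)/2^n ≤ 0.0001
6/2^n ≤ 0.0001
2^n ≥ 60000
n ≥ log₂(60000) = 15.87
n ≥ 16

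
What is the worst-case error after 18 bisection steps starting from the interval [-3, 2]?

Bisection error bound: |error| ≤ (b-a)/2^n
|error| ≤ (2 - (-3))/2^18 = 5/2^18
|error| ≤ 0.0000190735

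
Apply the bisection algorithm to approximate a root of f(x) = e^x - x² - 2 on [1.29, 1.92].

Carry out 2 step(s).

f(x) = e^x - x² - 2
Initial interval: [1.29, 1.92]

Iteration 1:
  c_1 = (1.290000 + 1.920000)/2 = 1.605000
  f(c_1) = f(1.605000) = 0.401835
  f(a) × f(c) < 0, new interval: [1.290000, 1.605000]
Iteration 2:
  c_2 = (1.290000 + 1.605000)/2 = 1.447500
  f(c_2) = f(1.447500) = 0.157214
  f(a) × f(c) < 0, new interval: [1.290000, 1.447500]

After 2 iteration(s), the approximation is c_2 = 1.447500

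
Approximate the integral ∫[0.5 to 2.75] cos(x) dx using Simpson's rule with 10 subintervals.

f(x) = cos(x)
a = 0.5, b = 2.75, n = 10
h = (b - a)/n = 0.225000

Simpson's rule: (h/3)[f(x₀) + 4f(x₁) + 2f(x₂) + ... + f(xₙ)]

x_0 = 0.5000, f(x_0) = 0.877583, coefficient = 1
x_1 = 0.7250, f(x_1) = 0.748499, coefficient = 4
x_2 = 0.9500, f(x_2) = 0.581683, coefficient = 2
x_3 = 1.1750, f(x_3) = 0.385543, coefficient = 4
x_4 = 1.4000, f(x_4) = 0.169967, coefficient = 2
x_5 = 1.6250, f(x_5) = -0.054177, coefficient = 4
x_6 = 1.8500, f(x_6) = -0.275590, coefficient = 2
x_7 = 2.0750, f(x_7) = -0.483110, coefficient = 4
x_8 = 2.3000, f(x_8) = -0.666276, coefficient = 2
x_9 = 2.5250, f(x_9) = -0.815854, coefficient = 4
x_10 = 2.7500, f(x_10) = -0.924302, coefficient = 1

I ≈ (0.225000/3) × -1.303546 = -0.097766
Exact value: -0.097765
Error: 0.000001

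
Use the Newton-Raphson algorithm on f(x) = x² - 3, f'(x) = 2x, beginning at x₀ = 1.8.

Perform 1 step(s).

f(x) = x² - 3
f'(x) = 2x
x₀ = 1.8

Newton-Raphson formula: x_{n+1} = x_n - f(x_n)/f'(x_n)

Iteration 1:
  f(1.800000) = 0.240000
  f'(1.800000) = 3.600000
  x_1 = 1.800000 - 0.240000/3.600000 = 1.733333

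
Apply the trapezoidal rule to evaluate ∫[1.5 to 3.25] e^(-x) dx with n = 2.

f(x) = e^(-x)
a = 1.5, b = 3.25, n = 2
h = (b - a)/n = 0.875000

Trapezoidal rule: (h/2)[f(x₀) + 2f(x₁) + 2f(x₂) + ... + f(xₙ)]

x_0 = 1.5000, f(x_0) = 0.223130, coefficient = 1
x_1 = 2.3750, f(x_1) = 0.093014, coefficient = 2
x_2 = 3.2500, f(x_2) = 0.038774, coefficient = 1

I ≈ (0.875000/2) × 0.447933 = 0.195971
Exact value: 0.184356
Error: 0.011615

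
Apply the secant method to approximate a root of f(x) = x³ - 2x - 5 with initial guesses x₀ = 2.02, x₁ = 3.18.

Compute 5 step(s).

f(x) = x³ - 2x - 5
x₀ = 2.02, x₁ = 3.18

Secant formula: x_{n+1} = x_n - f(x_n)(x_n - x_{n-1})/(f(x_n) - f(x_{n-1}))

Iteration 1:
  f(2.020000) = -0.797592
  f(3.180000) = 20.797432
  x_2 = 3.180000 - 20.797432×(3.180000 - 2.020000)/(20.797432 - (-0.797592))
       = 2.062844
Iteration 2:
  f(3.180000) = 20.797432
  f(2.062844) = -0.347621
  x_3 = 2.062844 - (-0.347621)×(2.062844 - 3.180000)/(-0.347621 - 20.797432)
       = 2.081209
Iteration 3:
  f(2.062844) = -0.347621
  f(2.081209) = -0.147801
  x_4 = 2.081209 - (-0.147801)×(2.081209 - 2.062844)/(-0.147801 - (-0.347621))
       = 2.094794
Iteration 4:
  f(2.081209) = -0.147801
  f(2.094794) = 0.002708
  x_5 = 2.094794 - 0.002708×(2.094794 - 2.081209)/(0.002708 - (-0.147801))
       = 2.094550
Iteration 5:
  f(2.094794) = 0.002708
  f(2.094550) = -0.000020
  x_6 = 2.094550 - (-0.000020)×(2.094550 - 2.094794)/(-0.000020 - 0.002708)
       = 2.094551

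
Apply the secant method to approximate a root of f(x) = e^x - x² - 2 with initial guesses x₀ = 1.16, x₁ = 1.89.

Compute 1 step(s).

f(x) = e^x - x² - 2
x₀ = 1.16, x₁ = 1.89

Secant formula: x_{n+1} = x_n - f(x_n)(x_n - x_{n-1})/(f(x_n) - f(x_{n-1}))

Iteration 1:
  f(1.160000) = -0.155667
  f(1.890000) = 1.047269
  x_2 = 1.890000 - 1.047269×(1.890000 - 1.160000)/(1.047269 - (-0.155667))
       = 1.254466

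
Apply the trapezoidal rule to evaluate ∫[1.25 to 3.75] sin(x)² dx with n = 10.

f(x) = sin(x)²
a = 1.25, b = 3.75, n = 10
h = (b - a)/n = 0.250000

Trapezoidal rule: (h/2)[f(x₀) + 2f(x₁) + 2f(x₂) + ... + f(xₙ)]

x_0 = 1.2500, f(x_0) = 0.900572, coefficient = 1
x_1 = 1.5000, f(x_1) = 0.994996, coefficient = 2
x_2 = 1.7500, f(x_2) = 0.968228, coefficient = 2
x_3 = 2.0000, f(x_3) = 0.826822, coefficient = 2
x_4 = 2.2500, f(x_4) = 0.605398, coefficient = 2
x_5 = 2.5000, f(x_5) = 0.358169, coefficient = 2
x_6 = 2.7500, f(x_6) = 0.145665, coefficient = 2
x_7 = 3.0000, f(x_7) = 0.019915, coefficient = 2
x_8 = 3.2500, f(x_8) = 0.011706, coefficient = 2
x_9 = 3.5000, f(x_9) = 0.123049, coefficient = 2
x_10 = 3.7500, f(x_10) = 0.326682, coefficient = 1

I ≈ (0.250000/2) × 9.335151 = 1.166894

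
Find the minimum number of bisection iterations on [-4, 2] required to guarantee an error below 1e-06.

We need (b-a)/2^n ≤ 1e-06
(2 - (-4))/2^n ≤ 1e-06
6/2^n ≤ 1e-06
2^n ≥ 6000000
n ≥ log₂(6000000) = 22.52
n ≥ 23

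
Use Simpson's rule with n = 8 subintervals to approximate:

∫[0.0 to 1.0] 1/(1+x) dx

f(x) = 1/(1+x)
a = 0.0, b = 1.0, n = 8
h = (b - a)/n = 0.125000

Simpson's rule: (h/3)[f(x₀) + 4f(x₁) + 2f(x₂) + ... + f(xₙ)]

x_0 = 0.0000, f(x_0) = 1.000000, coefficient = 1
x_1 = 0.1250, f(x_1) = 0.888889, coefficient = 4
x_2 = 0.2500, f(x_2) = 0.800000, coefficient = 2
x_3 = 0.3750, f(x_3) = 0.727273, coefficient = 4
x_4 = 0.5000, f(x_4) = 0.666667, coefficient = 2
x_5 = 0.6250, f(x_5) = 0.615385, coefficient = 4
x_6 = 0.7500, f(x_6) = 0.571429, coefficient = 2
x_7 = 0.8750, f(x_7) = 0.533333, coefficient = 4
x_8 = 1.0000, f(x_8) = 0.500000, coefficient = 1

I ≈ (0.125000/3) × 16.635709 = 0.693155
Exact value: 0.693147
Error: 0.000007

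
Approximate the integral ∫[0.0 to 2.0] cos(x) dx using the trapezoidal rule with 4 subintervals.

f(x) = cos(x)
a = 0.0, b = 2.0, n = 4
h = (b - a)/n = 0.500000

Trapezoidal rule: (h/2)[f(x₀) + 2f(x₁) + 2f(x₂) + ... + f(xₙ)]

x_0 = 0.0000, f(x_0) = 1.000000, coefficient = 1
x_1 = 0.5000, f(x_1) = 0.877583, coefficient = 2
x_2 = 1.0000, f(x_2) = 0.540302, coefficient = 2
x_3 = 1.5000, f(x_3) = 0.070737, coefficient = 2
x_4 = 2.0000, f(x_4) = -0.416147, coefficient = 1

I ≈ (0.500000/2) × 3.561097 = 0.890274
Exact value: 0.909297
Error: 0.019023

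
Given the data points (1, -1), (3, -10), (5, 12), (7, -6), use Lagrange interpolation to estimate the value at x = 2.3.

Lagrange interpolation formula:
P(x) = Σ yᵢ × Lᵢ(x)
where Lᵢ(x) = Π_{j≠i} (x - xⱼ)/(xᵢ - xⱼ)

L_0(2.3) = (2.3 - 3)/(1 - 3) × (2.3 - 5)/(1 - 5) × (2.3 - 7)/(1 - 7) = 0.185063
L_1(2.3) = (2.3 - 1)/(3 - 1) × (2.3 - 5)/(3 - 5) × (2.3 - 7)/(3 - 7) = 1.031062
L_2(2.3) = (2.3 - 1)/(5 - 1) × (2.3 - 3)/(5 - 3) × (2.3 - 7)/(5 - 7) = -0.267313
L_3(2.3) = (2.3 - 1)/(7 - 1) × (2.3 - 3)/(7 - 3) × (2.3 - 5)/(7 - 5) = 0.051188

P(2.3) = (-1)×L_0(2.3) + (-10)×L_1(2.3) + 12×L_2(2.3) + (-6)×L_3(2.3)
P(2.3) = -14.010563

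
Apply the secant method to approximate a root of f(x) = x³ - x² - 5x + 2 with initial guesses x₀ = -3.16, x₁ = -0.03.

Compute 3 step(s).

f(x) = x³ - x² - 5x + 2
x₀ = -3.16, x₁ = -0.03

Secant formula: x_{n+1} = x_n - f(x_n)(x_n - x_{n-1})/(f(x_n) - f(x_{n-1}))

Iteration 1:
  f(-3.160000) = -23.740096
  f(-0.030000) = 2.149073
  x_2 = -0.030000 - 2.149073×(-0.030000 - (-3.160000))/(2.149073 - (-23.740096))
       = -0.289823
Iteration 2:
  f(-0.030000) = 2.149073
  f(-0.289823) = 3.340773
  x_3 = -0.289823 - 3.340773×(-0.289823 - (-0.030000))/(3.340773 - 2.149073)
       = 0.438556
Iteration 3:
  f(-0.289823) = 3.340773
  f(0.438556) = -0.300764
  x_4 = 0.438556 - (-0.300764)×(0.438556 - (-0.289823))/(-0.300764 - 3.340773)
       = 0.378397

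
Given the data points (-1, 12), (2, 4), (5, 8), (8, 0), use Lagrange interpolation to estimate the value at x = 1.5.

Lagrange interpolation formula:
P(x) = Σ yᵢ × Lᵢ(x)
where Lᵢ(x) = Π_{j≠i} (x - xⱼ)/(xᵢ - xⱼ)

L_0(1.5) = (1.5 - 2)/(-1 - 2) × (1.5 - 5)/(-1 - 5) × (1.5 - 8)/(-1 - 8) = 0.070216
L_1(1.5) = (1.5 - (-1))/(2 - (-1)) × (1.5 - 5)/(2 - 5) × (1.5 - 8)/(2 - 8) = 1.053241
L_2(1.5) = (1.5 - (-1))/(5 - (-1)) × (1.5 - 2)/(5 - 2) × (1.5 - 8)/(5 - 8) = -0.150463
L_3(1.5) = (1.5 - (-1))/(8 - (-1)) × (1.5 - 2)/(8 - 2) × (1.5 - 5)/(8 - 5) = 0.027006

P(1.5) = 12×L_0(1.5) + 4×L_1(1.5) + 8×L_2(1.5) + 0×L_3(1.5)
P(1.5) = 3.851852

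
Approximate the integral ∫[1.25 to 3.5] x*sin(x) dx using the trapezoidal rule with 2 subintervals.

f(x) = x*sin(x)
a = 1.25, b = 3.5, n = 2
h = (b - a)/n = 1.125000

Trapezoidal rule: (h/2)[f(x₀) + 2f(x₁) + 2f(x₂) + ... + f(xₙ)]

x_0 = 1.2500, f(x_0) = 1.186231, coefficient = 1
x_1 = 2.3750, f(x_1) = 1.647502, coefficient = 2
x_2 = 3.5000, f(x_2) = -1.227741, coefficient = 1

I ≈ (1.125000/2) × 3.253493 = 1.830090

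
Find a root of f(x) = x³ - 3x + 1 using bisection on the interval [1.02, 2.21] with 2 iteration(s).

f(x) = x³ - 3x + 1
Initial interval: [1.02, 2.21]

Iteration 1:
  c_1 = (1.020000 + 2.210000)/2 = 1.615000
  f(c_1) = f(1.615000) = 0.367283
  f(a) × f(c) < 0, new interval: [1.020000, 1.615000]
Iteration 2:
  c_2 = (1.020000 + 1.615000)/2 = 1.317500
  f(c_2) = f(1.317500) = -0.665575
  f(a) × f(c) ≥ 0, new interval: [1.317500, 1.615000]

After 2 iteration(s), the approximation is c_2 = 1.317500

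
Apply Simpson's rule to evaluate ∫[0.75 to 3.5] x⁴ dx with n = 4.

f(x) = x⁴
a = 0.75, b = 3.5, n = 4
h = (b - a)/n = 0.687500

Simpson's rule: (h/3)[f(x₀) + 4f(x₁) + 2f(x₂) + ... + f(xₙ)]

x_0 = 0.7500, f(x_0) = 0.316406, coefficient = 1
x_1 = 1.4375, f(x_1) = 4.270035, coefficient = 4
x_2 = 2.1250, f(x_2) = 20.390869, coefficient = 2
x_3 = 2.8125, f(x_3) = 62.570572, coefficient = 4
x_4 = 3.5000, f(x_4) = 150.062500, coefficient = 1

I ≈ (0.687500/3) × 458.523071 = 105.078204
Exact value: 104.996289
Error: 0.081915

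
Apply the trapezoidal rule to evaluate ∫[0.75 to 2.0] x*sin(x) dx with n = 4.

f(x) = x*sin(x)
a = 0.75, b = 2.0, n = 4
h = (b - a)/n = 0.312500

Trapezoidal rule: (h/2)[f(x₀) + 2f(x₁) + 2f(x₂) + ... + f(xₙ)]

x_0 = 0.7500, f(x_0) = 0.511229, coefficient = 1
x_1 = 1.0625, f(x_1) = 0.928173, coefficient = 2
x_2 = 1.3750, f(x_2) = 1.348728, coefficient = 2
x_3 = 1.6875, f(x_3) = 1.676021, coefficient = 2
x_4 = 2.0000, f(x_4) = 1.818595, coefficient = 1

I ≈ (0.312500/2) × 10.235669 = 1.599323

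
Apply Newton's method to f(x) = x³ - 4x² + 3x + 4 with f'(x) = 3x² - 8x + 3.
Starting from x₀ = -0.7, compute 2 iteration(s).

f(x) = x³ - 4x² + 3x + 4
f'(x) = 3x² - 8x + 3
x₀ = -0.7

Newton-Raphson formula: x_{n+1} = x_n - f(x_n)/f'(x_n)

Iteration 1:
  f(-0.700000) = -0.403000
  f'(-0.700000) = 10.070000
  x_1 = -0.700000 - (-0.403000)/10.070000 = -0.659980
Iteration 2:
  f(-0.659980) = -0.009706
  f'(-0.659980) = 9.586562
  x_2 = -0.659980 - (-0.009706)/9.586562 = -0.658968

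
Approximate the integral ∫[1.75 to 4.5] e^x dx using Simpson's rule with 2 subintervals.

f(x) = e^x
a = 1.75, b = 4.5, n = 2
h = (b - a)/n = 1.375000

Simpson's rule: (h/3)[f(x₀) + 4f(x₁) + 2f(x₂) + ... + f(xₙ)]

x_0 = 1.7500, f(x_0) = 5.754603, coefficient = 1
x_1 = 3.1250, f(x_1) = 22.759895, coefficient = 4
x_2 = 4.5000, f(x_2) = 90.017131, coefficient = 1

I ≈ (1.375000/3) × 186.811314 = 85.621852
Exact value: 84.262529
Error: 1.359324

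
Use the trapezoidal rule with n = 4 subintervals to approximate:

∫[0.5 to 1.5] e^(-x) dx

f(x) = e^(-x)
a = 0.5, b = 1.5, n = 4
h = (b - a)/n = 0.250000

Trapezoidal rule: (h/2)[f(x₀) + 2f(x₁) + 2f(x₂) + ... + f(xₙ)]

x_0 = 0.5000, f(x_0) = 0.606531, coefficient = 1
x_1 = 0.7500, f(x_1) = 0.472367, coefficient = 2
x_2 = 1.0000, f(x_2) = 0.367879, coefficient = 2
x_3 = 1.2500, f(x_3) = 0.286505, coefficient = 2
x_4 = 1.5000, f(x_4) = 0.223130, coefficient = 1

I ≈ (0.250000/2) × 3.083162 = 0.385395
Exact value: 0.383400
Error: 0.001995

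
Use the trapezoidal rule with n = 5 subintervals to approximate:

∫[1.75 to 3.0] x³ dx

f(x) = x³
a = 1.75, b = 3.0, n = 5
h = (b - a)/n = 0.250000

Trapezoidal rule: (h/2)[f(x₀) + 2f(x₁) + 2f(x₂) + ... + f(xₙ)]

x_0 = 1.7500, f(x_0) = 5.359375, coefficient = 1
x_1 = 2.0000, f(x_1) = 8.000000, coefficient = 2
x_2 = 2.2500, f(x_2) = 11.390625, coefficient = 2
x_3 = 2.5000, f(x_3) = 15.625000, coefficient = 2
x_4 = 2.7500, f(x_4) = 20.796875, coefficient = 2
x_5 = 3.0000, f(x_5) = 27.000000, coefficient = 1

I ≈ (0.250000/2) × 143.984375 = 17.998047
Exact value: 17.905273
Error: 0.092773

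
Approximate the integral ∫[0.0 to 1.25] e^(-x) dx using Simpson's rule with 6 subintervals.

f(x) = e^(-x)
a = 0.0, b = 1.25, n = 6
h = (b - a)/n = 0.208333

Simpson's rule: (h/3)[f(x₀) + 4f(x₁) + 2f(x₂) + ... + f(xₙ)]

x_0 = 0.0000, f(x_0) = 1.000000, coefficient = 1
x_1 = 0.2083, f(x_1) = 0.811936, coefficient = 4
x_2 = 0.4167, f(x_2) = 0.659241, coefficient = 2
x_3 = 0.6250, f(x_3) = 0.535261, coefficient = 4
x_4 = 0.8333, f(x_4) = 0.434598, coefficient = 2
x_5 = 1.0417, f(x_5) = 0.352866, coefficient = 4
x_6 = 1.2500, f(x_6) = 0.286505, coefficient = 1

I ≈ (0.208333/3) × 10.274438 = 0.713503
Exact value: 0.713495
Error: 0.000007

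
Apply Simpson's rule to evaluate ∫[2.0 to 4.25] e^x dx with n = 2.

f(x) = e^x
a = 2.0, b = 4.25, n = 2
h = (b - a)/n = 1.125000

Simpson's rule: (h/3)[f(x₀) + 4f(x₁) + 2f(x₂) + ... + f(xₙ)]

x_0 = 2.0000, f(x_0) = 7.389056, coefficient = 1
x_1 = 3.1250, f(x_1) = 22.759895, coefficient = 4
x_2 = 4.2500, f(x_2) = 70.105412, coefficient = 1

I ≈ (1.125000/3) × 168.534049 = 63.200268
Exact value: 62.716356
Error: 0.483912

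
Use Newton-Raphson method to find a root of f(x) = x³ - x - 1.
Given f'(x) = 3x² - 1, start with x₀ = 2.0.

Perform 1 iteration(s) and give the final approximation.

f(x) = x³ - x - 1
f'(x) = 3x² - 1
x₀ = 2.0

Newton-Raphson formula: x_{n+1} = x_n - f(x_n)/f'(x_n)

Iteration 1:
  f(2.000000) = 5.000000
  f'(2.000000) = 11.000000
  x_1 = 2.000000 - 5.000000/11.000000 = 1.545455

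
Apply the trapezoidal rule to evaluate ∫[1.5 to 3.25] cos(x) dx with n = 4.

f(x) = cos(x)
a = 1.5, b = 3.25, n = 4
h = (b - a)/n = 0.437500

Trapezoidal rule: (h/2)[f(x₀) + 2f(x₁) + 2f(x₂) + ... + f(xₙ)]

x_0 = 1.5000, f(x_0) = 0.070737, coefficient = 1
x_1 = 1.9375, f(x_1) = -0.358540, coefficient = 2
x_2 = 2.3750, f(x_2) = -0.720278, coefficient = 2
x_3 = 2.8125, f(x_3) = -0.946336, coefficient = 2
x_4 = 3.2500, f(x_4) = -0.994130, coefficient = 1

I ≈ (0.437500/2) × -4.973702 = -1.087997
Exact value: -1.105690
Error: 0.017693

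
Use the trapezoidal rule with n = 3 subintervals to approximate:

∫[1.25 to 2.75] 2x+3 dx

f(x) = 2x+3
a = 1.25, b = 2.75, n = 3
h = (b - a)/n = 0.500000

Trapezoidal rule: (h/2)[f(x₀) + 2f(x₁) + 2f(x₂) + ... + f(xₙ)]

x_0 = 1.2500, f(x_0) = 5.500000, coefficient = 1
x_1 = 1.7500, f(x_1) = 6.500000, coefficient = 2
x_2 = 2.2500, f(x_2) = 7.500000, coefficient = 2
x_3 = 2.7500, f(x_3) = 8.500000, coefficient = 1

I ≈ (0.500000/2) × 42.000000 = 10.500000
Exact value: 10.500000
Error: 0.000000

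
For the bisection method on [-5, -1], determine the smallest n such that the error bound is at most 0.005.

We need (b-a)/2^n ≤ 0.005
(-1 - (-5))/2^n ≤ 0.005
4/2^n ≤ 0.005
2^n ≥ 800
n ≥ log₂(800) = 9.64
n ≥ 10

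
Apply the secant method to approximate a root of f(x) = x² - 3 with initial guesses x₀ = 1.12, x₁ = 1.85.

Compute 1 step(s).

f(x) = x² - 3
x₀ = 1.12, x₁ = 1.85

Secant formula: x_{n+1} = x_n - f(x_n)(x_n - x_{n-1})/(f(x_n) - f(x_{n-1}))

Iteration 1:
  f(1.120000) = -1.745600
  f(1.850000) = 0.422500
  x_2 = 1.850000 - 0.422500×(1.850000 - 1.120000)/(0.422500 - (-1.745600))
       = 1.707744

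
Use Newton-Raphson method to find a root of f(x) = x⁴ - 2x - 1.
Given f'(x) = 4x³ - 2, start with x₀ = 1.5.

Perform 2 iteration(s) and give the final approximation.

f(x) = x⁴ - 2x - 1
f'(x) = 4x³ - 2
x₀ = 1.5

Newton-Raphson formula: x_{n+1} = x_n - f(x_n)/f'(x_n)

Iteration 1:
  f(1.500000) = 1.062500
  f'(1.500000) = 11.500000
  x_1 = 1.500000 - 1.062500/11.500000 = 1.407609
Iteration 2:
  f(1.407609) = 0.110579
  f'(1.407609) = 9.155931
  x_2 = 1.407609 - 0.110579/9.155931 = 1.395531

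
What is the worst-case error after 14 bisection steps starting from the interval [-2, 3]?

Bisection error bound: |error| ≤ (b-a)/2^n
|error| ≤ (3 - (-2))/2^14 = 5/2^14
|error| ≤ 0.0003051758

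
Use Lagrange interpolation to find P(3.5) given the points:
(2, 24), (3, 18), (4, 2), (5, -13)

Lagrange interpolation formula:
P(x) = Σ yᵢ × Lᵢ(x)
where Lᵢ(x) = Π_{j≠i} (x - xⱼ)/(xᵢ - xⱼ)

L_0(3.5) = (3.5 - 3)/(2 - 3) × (3.5 - 4)/(2 - 4) × (3.5 - 5)/(2 - 5) = -0.062500
L_1(3.5) = (3.5 - 2)/(3 - 2) × (3.5 - 4)/(3 - 4) × (3.5 - 5)/(3 - 5) = 0.562500
L_2(3.5) = (3.5 - 2)/(4 - 2) × (3.5 - 3)/(4 - 3) × (3.5 - 5)/(4 - 5) = 0.562500
L_3(3.5) = (3.5 - 2)/(5 - 2) × (3.5 - 3)/(5 - 3) × (3.5 - 4)/(5 - 4) = -0.062500

P(3.5) = 24×L_0(3.5) + 18×L_1(3.5) + 2×L_2(3.5) + (-13)×L_3(3.5)
P(3.5) = 10.562500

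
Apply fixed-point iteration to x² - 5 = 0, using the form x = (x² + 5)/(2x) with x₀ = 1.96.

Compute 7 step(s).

Equation: x² - 5 = 0
Fixed-point form: x = (x² + 5)/(2x)
x₀ = 1.96

x_1 = g(1.960000) = 2.255510
x_2 = g(2.255510) = 2.236152
x_3 = g(2.236152) = 2.236068
x_4 = g(2.236068) = 2.236068
x_5 = g(2.236068) = 2.236068
x_6 = g(2.236068) = 2.236068
x_7 = g(2.236068) = 2.236068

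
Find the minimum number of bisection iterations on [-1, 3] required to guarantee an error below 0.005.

We need (b-a)/2^n ≤ 0.005
(3 - (-1))/2^n ≤ 0.005
4/2^n ≤ 0.005
2^n ≥ 800
n ≥ log₂(800) = 9.64
n ≥ 10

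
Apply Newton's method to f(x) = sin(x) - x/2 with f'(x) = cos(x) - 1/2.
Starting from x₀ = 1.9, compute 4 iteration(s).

f(x) = sin(x) - x/2
f'(x) = cos(x) - 1/2
x₀ = 1.9

Newton-Raphson formula: x_{n+1} = x_n - f(x_n)/f'(x_n)

Iteration 1:
  f(1.900000) = -0.003700
  f'(1.900000) = -0.823290
  x_1 = 1.900000 - (-0.003700)/(-0.823290) = 1.895506
Iteration 2:
  f(1.895506) = -0.000010
  f'(1.895506) = -0.819034
  x_2 = 1.895506 - (-0.000010)/(-0.819034) = 1.895494
Iteration 3:
  f(1.895494) = 0.000000
  f'(1.895494) = -0.819023
  x_3 = 1.895494 - 0.000000/(-0.819023) = 1.895494
Iteration 4:
  f(1.895494) = 0.000000
  f'(1.895494) = -0.819023
  x_4 = 1.895494 - 0.000000/(-0.819023) = 1.895494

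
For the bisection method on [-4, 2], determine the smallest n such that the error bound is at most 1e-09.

We need (b-a)/2^n ≤ 1e-09
(2 - (-4))/2^n ≤ 1e-09
6/2^n ≤ 1e-09
2^n ≥ 6000000000
n ≥ log₂(6000000000) = 32.48
n ≥ 33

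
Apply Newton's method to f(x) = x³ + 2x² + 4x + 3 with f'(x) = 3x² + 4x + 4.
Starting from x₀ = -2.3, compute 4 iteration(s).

f(x) = x³ + 2x² + 4x + 3
f'(x) = 3x² + 4x + 4
x₀ = -2.3

Newton-Raphson formula: x_{n+1} = x_n - f(x_n)/f'(x_n)

Iteration 1:
  f(-2.300000) = -7.787000
  f'(-2.300000) = 10.670000
  x_1 = -2.300000 - (-7.787000)/10.670000 = -1.570197
Iteration 2:
  f(-1.570197) = -2.221100
  f'(-1.570197) = 5.115767
  x_2 = -1.570197 - (-2.221100)/5.115767 = -1.136029
Iteration 3:
  f(-1.136029) = -0.429109
  f'(-1.136029) = 3.327571
  x_3 = -1.136029 - (-0.429109)/3.327571 = -1.007074
Iteration 4:
  f(-1.007074) = -0.021271
  f'(-1.007074) = 3.014297
  x_4 = -1.007074 - (-0.021271)/3.014297 = -1.000017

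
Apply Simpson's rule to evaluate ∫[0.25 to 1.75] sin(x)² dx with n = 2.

f(x) = sin(x)²
a = 0.25, b = 1.75, n = 2
h = (b - a)/n = 0.750000

Simpson's rule: (h/3)[f(x₀) + 4f(x₁) + 2f(x₂) + ... + f(xₙ)]

x_0 = 0.2500, f(x_0) = 0.061209, coefficient = 1
x_1 = 1.0000, f(x_1) = 0.708073, coefficient = 4
x_2 = 1.7500, f(x_2) = 0.968228, coefficient = 1

I ≈ (0.750000/3) × 3.861731 = 0.965433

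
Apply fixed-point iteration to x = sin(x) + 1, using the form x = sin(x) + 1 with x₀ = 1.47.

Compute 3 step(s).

Equation: x = sin(x) + 1
Fixed-point form: x = sin(x) + 1
x₀ = 1.47

x_1 = g(1.470000) = 1.994924
x_2 = g(1.994924) = 1.911398
x_3 = g(1.911398) = 1.942554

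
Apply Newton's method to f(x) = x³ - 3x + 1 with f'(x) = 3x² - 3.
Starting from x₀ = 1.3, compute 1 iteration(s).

f(x) = x³ - 3x + 1
f'(x) = 3x² - 3
x₀ = 1.3

Newton-Raphson formula: x_{n+1} = x_n - f(x_n)/f'(x_n)

Iteration 1:
  f(1.300000) = -0.703000
  f'(1.300000) = 2.070000
  x_1 = 1.300000 - (-0.703000)/2.070000 = 1.639614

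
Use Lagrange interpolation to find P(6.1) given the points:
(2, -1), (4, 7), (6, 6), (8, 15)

Lagrange interpolation formula:
P(x) = Σ yᵢ × Lᵢ(x)
where Lᵢ(x) = Π_{j≠i} (x - xⱼ)/(xᵢ - xⱼ)

L_0(6.1) = (6.1 - 4)/(2 - 4) × (6.1 - 6)/(2 - 6) × (6.1 - 8)/(2 - 8) = 0.008312
L_1(6.1) = (6.1 - 2)/(4 - 2) × (6.1 - 6)/(4 - 6) × (6.1 - 8)/(4 - 8) = -0.048687
L_2(6.1) = (6.1 - 2)/(6 - 2) × (6.1 - 4)/(6 - 4) × (6.1 - 8)/(6 - 8) = 1.022437
L_3(6.1) = (6.1 - 2)/(8 - 2) × (6.1 - 4)/(8 - 4) × (6.1 - 6)/(8 - 6) = 0.017937

P(6.1) = (-1)×L_0(6.1) + 7×L_1(6.1) + 6×L_2(6.1) + 15×L_3(6.1)
P(6.1) = 6.054562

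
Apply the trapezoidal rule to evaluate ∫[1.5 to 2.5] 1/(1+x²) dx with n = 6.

f(x) = 1/(1+x²)
a = 1.5, b = 2.5, n = 6
h = (b - a)/n = 0.166667

Trapezoidal rule: (h/2)[f(x₀) + 2f(x₁) + 2f(x₂) + ... + f(xₙ)]

x_0 = 1.5000, f(x_0) = 0.307692, coefficient = 1
x_1 = 1.6667, f(x_1) = 0.264706, coefficient = 2
x_2 = 1.8333, f(x_2) = 0.229299, coefficient = 2
x_3 = 2.0000, f(x_3) = 0.200000, coefficient = 2
x_4 = 2.1667, f(x_4) = 0.175610, coefficient = 2
x_5 = 2.3333, f(x_5) = 0.155172, coefficient = 2
x_6 = 2.5000, f(x_6) = 0.137931, coefficient = 1

I ≈ (0.166667/2) × 2.495198 = 0.207933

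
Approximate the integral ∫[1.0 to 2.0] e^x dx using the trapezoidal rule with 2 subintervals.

f(x) = e^x
a = 1.0, b = 2.0, n = 2
h = (b - a)/n = 0.500000

Trapezoidal rule: (h/2)[f(x₀) + 2f(x₁) + 2f(x₂) + ... + f(xₙ)]

x_0 = 1.0000, f(x_0) = 2.718282, coefficient = 1
x_1 = 1.5000, f(x_1) = 4.481689, coefficient = 2
x_2 = 2.0000, f(x_2) = 7.389056, coefficient = 1

I ≈ (0.500000/2) × 19.070716 = 4.767679
Exact value: 4.670774
Error: 0.096905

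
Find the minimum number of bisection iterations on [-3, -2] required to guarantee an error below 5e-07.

We need (b-a)/2^n ≤ 5e-07
(-2 - (-3))/2^n ≤ 5e-07
1/2^n ≤ 5e-07
2^n ≥ 2000000
n ≥ log₂(2000000) = 20.93
n ≥ 21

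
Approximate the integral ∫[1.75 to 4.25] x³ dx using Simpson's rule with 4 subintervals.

f(x) = x³
a = 1.75, b = 4.25, n = 4
h = (b - a)/n = 0.625000

Simpson's rule: (h/3)[f(x₀) + 4f(x₁) + 2f(x₂) + ... + f(xₙ)]

x_0 = 1.7500, f(x_0) = 5.359375, coefficient = 1
x_1 = 2.3750, f(x_1) = 13.396484, coefficient = 4
x_2 = 3.0000, f(x_2) = 27.000000, coefficient = 2
x_3 = 3.6250, f(x_3) = 47.634766, coefficient = 4
x_4 = 4.2500, f(x_4) = 76.765625, coefficient = 1

I ≈ (0.625000/3) × 380.250000 = 79.218750
Exact value: 79.218750
Error: 0.000000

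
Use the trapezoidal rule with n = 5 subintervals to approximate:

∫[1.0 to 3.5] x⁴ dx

f(x) = x⁴
a = 1.0, b = 3.5, n = 5
h = (b - a)/n = 0.500000

Trapezoidal rule: (h/2)[f(x₀) + 2f(x₁) + 2f(x₂) + ... + f(xₙ)]

x_0 = 1.0000, f(x_0) = 1.000000, coefficient = 1
x_1 = 1.5000, f(x_1) = 5.062500, coefficient = 2
x_2 = 2.0000, f(x_2) = 16.000000, coefficient = 2
x_3 = 2.5000, f(x_3) = 39.062500, coefficient = 2
x_4 = 3.0000, f(x_4) = 81.000000, coefficient = 2
x_5 = 3.5000, f(x_5) = 150.062500, coefficient = 1

I ≈ (0.500000/2) × 433.312500 = 108.328125
Exact value: 104.843750
Error: 3.484375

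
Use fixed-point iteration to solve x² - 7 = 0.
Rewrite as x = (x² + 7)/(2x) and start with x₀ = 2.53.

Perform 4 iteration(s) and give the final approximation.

Equation: x² - 7 = 0
Fixed-point form: x = (x² + 7)/(2x)
x₀ = 2.53

x_1 = g(2.530000) = 2.648399
x_2 = g(2.648399) = 2.645753
x_3 = g(2.645753) = 2.645751
x_4 = g(2.645751) = 2.645751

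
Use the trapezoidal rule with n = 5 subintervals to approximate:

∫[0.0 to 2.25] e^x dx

f(x) = e^x
a = 0.0, b = 2.25, n = 5
h = (b - a)/n = 0.450000

Trapezoidal rule: (h/2)[f(x₀) + 2f(x₁) + 2f(x₂) + ... + f(xₙ)]

x_0 = 0.0000, f(x_0) = 1.000000, coefficient = 1
x_1 = 0.4500, f(x_1) = 1.568312, coefficient = 2
x_2 = 0.9000, f(x_2) = 2.459603, coefficient = 2
x_3 = 1.3500, f(x_3) = 3.857426, coefficient = 2
x_4 = 1.8000, f(x_4) = 6.049647, coefficient = 2
x_5 = 2.2500, f(x_5) = 9.487736, coefficient = 1

I ≈ (0.450000/2) × 38.357712 = 8.630485
Exact value: 8.487736
Error: 0.142749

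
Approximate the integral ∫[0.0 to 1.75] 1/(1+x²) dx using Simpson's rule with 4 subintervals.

f(x) = 1/(1+x²)
a = 0.0, b = 1.75, n = 4
h = (b - a)/n = 0.437500

Simpson's rule: (h/3)[f(x₀) + 4f(x₁) + 2f(x₂) + ... + f(xₙ)]

x_0 = 0.0000, f(x_0) = 1.000000, coefficient = 1
x_1 = 0.4375, f(x_1) = 0.839344, coefficient = 4
x_2 = 0.8750, f(x_2) = 0.566372, coefficient = 2
x_3 = 1.3125, f(x_3) = 0.367288, coefficient = 4
x_4 = 1.7500, f(x_4) = 0.246154, coefficient = 1

I ≈ (0.437500/3) × 7.205428 = 1.050792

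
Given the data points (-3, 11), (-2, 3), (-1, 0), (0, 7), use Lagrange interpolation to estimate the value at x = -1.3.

Lagrange interpolation formula:
P(x) = Σ yᵢ × Lᵢ(x)
where Lᵢ(x) = Π_{j≠i} (x - xⱼ)/(xᵢ - xⱼ)

L_0(-1.3) = (-1.3 - (-2))/(-3 - (-2)) × (-1.3 - (-1))/(-3 - (-1)) × (-1.3 - 0)/(-3 - 0) = -0.045500
L_1(-1.3) = (-1.3 - (-3))/(-2 - (-3)) × (-1.3 - (-1))/(-2 - (-1)) × (-1.3 - 0)/(-2 - 0) = 0.331500
L_2(-1.3) = (-1.3 - (-3))/(-1 - (-3)) × (-1.3 - (-2))/(-1 - (-2)) × (-1.3 - 0)/(-1 - 0) = 0.773500
L_3(-1.3) = (-1.3 - (-3))/(0 - (-3)) × (-1.3 - (-2))/(0 - (-2)) × (-1.3 - (-1))/(0 - (-1)) = -0.059500

P(-1.3) = 11×L_0(-1.3) + 3×L_1(-1.3) + 0×L_2(-1.3) + 7×L_3(-1.3)
P(-1.3) = 0.077500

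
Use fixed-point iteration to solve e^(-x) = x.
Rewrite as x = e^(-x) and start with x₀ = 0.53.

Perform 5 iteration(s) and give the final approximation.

Equation: e^(-x) = x
Fixed-point form: x = e^(-x)
x₀ = 0.53

x_1 = g(0.530000) = 0.588605
x_2 = g(0.588605) = 0.555101
x_3 = g(0.555101) = 0.574014
x_4 = g(0.574014) = 0.563260
x_5 = g(0.563260) = 0.569350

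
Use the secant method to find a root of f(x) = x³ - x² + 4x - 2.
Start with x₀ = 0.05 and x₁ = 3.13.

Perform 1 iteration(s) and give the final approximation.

f(x) = x³ - x² + 4x - 2
x₀ = 0.05, x₁ = 3.13

Secant formula: x_{n+1} = x_n - f(x_n)(x_n - x_{n-1})/(f(x_n) - f(x_{n-1}))

Iteration 1:
  f(0.050000) = -1.802375
  f(3.130000) = 31.387397
  x_2 = 3.130000 - 31.387397×(3.130000 - 0.050000)/(31.387397 - (-1.802375))
       = 0.217260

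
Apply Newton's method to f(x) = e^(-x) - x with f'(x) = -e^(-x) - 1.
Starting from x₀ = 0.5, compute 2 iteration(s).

f(x) = e^(-x) - x
f'(x) = -e^(-x) - 1
x₀ = 0.5

Newton-Raphson formula: x_{n+1} = x_n - f(x_n)/f'(x_n)

Iteration 1:
  f(0.500000) = 0.106531
  f'(0.500000) = -1.606531
  x_1 = 0.500000 - 0.106531/(-1.606531) = 0.566311
Iteration 2:
  f(0.566311) = 0.001305
  f'(0.566311) = -1.567616
  x_2 = 0.566311 - 0.001305/(-1.567616) = 0.567143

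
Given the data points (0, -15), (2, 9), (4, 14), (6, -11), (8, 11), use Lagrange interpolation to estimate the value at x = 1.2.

Lagrange interpolation formula:
P(x) = Σ yᵢ × Lᵢ(x)
where Lᵢ(x) = Π_{j≠i} (x - xⱼ)/(xᵢ - xⱼ)

L_0(1.2) = (1.2 - 2)/(0 - 2) × (1.2 - 4)/(0 - 4) × (1.2 - 6)/(0 - 6) × (1.2 - 8)/(0 - 8) = 0.190400
L_1(1.2) = (1.2 - 0)/(2 - 0) × (1.2 - 4)/(2 - 4) × (1.2 - 6)/(2 - 6) × (1.2 - 8)/(2 - 8) = 1.142400
L_2(1.2) = (1.2 - 0)/(4 - 0) × (1.2 - 2)/(4 - 2) × (1.2 - 6)/(4 - 6) × (1.2 - 8)/(4 - 8) = -0.489600
L_3(1.2) = (1.2 - 0)/(6 - 0) × (1.2 - 2)/(6 - 2) × (1.2 - 4)/(6 - 4) × (1.2 - 8)/(6 - 8) = 0.190400
L_4(1.2) = (1.2 - 0)/(8 - 0) × (1.2 - 2)/(8 - 2) × (1.2 - 4)/(8 - 4) × (1.2 - 6)/(8 - 6) = -0.033600

P(1.2) = (-15)×L_0(1.2) + 9×L_1(1.2) + 14×L_2(1.2) + (-11)×L_3(1.2) + 11×L_4(1.2)
P(1.2) = -1.892800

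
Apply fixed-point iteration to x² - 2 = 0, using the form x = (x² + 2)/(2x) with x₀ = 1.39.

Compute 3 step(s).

Equation: x² - 2 = 0
Fixed-point form: x = (x² + 2)/(2x)
x₀ = 1.39

x_1 = g(1.390000) = 1.414424
x_2 = g(1.414424) = 1.414214
x_3 = g(1.414214) = 1.414214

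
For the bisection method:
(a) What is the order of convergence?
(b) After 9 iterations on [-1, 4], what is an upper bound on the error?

(a) Bisection has linear (order 1) convergence; the error is halved each step.

(b) Error bound = (b-a)/2^n = (4 - (-1))/2^{9}
    = 5/2^{9}

(a) 1 (linear); (b) error ≤ 9.77e-03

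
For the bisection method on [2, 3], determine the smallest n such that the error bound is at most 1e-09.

We need (b-a)/2^n ≤ 1e-09
(3 - 2)/2^n ≤ 1e-09
1/2^n ≤ 1e-09
2^n ≥ 1000000000
n ≥ log₂(1000000000) = 29.90
n ≥ 30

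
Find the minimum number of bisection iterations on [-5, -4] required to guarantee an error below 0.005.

We need (b-a)/2^n ≤ 0.005
(-4 - (-5))/2^n ≤ 0.005
1/2^n ≤ 0.005
2^n ≥ 200
n ≥ log₂(200) = 7.64
n ≥ 8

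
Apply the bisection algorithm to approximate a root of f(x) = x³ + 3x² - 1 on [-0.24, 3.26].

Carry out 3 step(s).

f(x) = x³ + 3x² - 1
Initial interval: [-0.24, 3.26]

Iteration 1:
  c_1 = (-0.240000 + 3.260000)/2 = 1.510000
  f(c_1) = f(1.510000) = 9.283251
  f(a) × f(c) < 0, new interval: [-0.240000, 1.510000]
Iteration 2:
  c_2 = (-0.240000 + 1.510000)/2 = 0.635000
  f(c_2) = f(0.635000) = 0.465723
  f(a) × f(c) < 0, new interval: [-0.240000, 0.635000]
Iteration 3:
  c_3 = (-0.240000 + 0.635000)/2 = 0.197500
  f(c_3) = f(0.197500) = -0.875278
  f(a) × f(c) ≥ 0, new interval: [0.197500, 0.635000]

After 3 iteration(s), the approximation is c_3 = 0.197500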